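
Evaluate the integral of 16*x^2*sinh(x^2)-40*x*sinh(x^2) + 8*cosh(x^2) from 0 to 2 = 20 - 4*cosh(4)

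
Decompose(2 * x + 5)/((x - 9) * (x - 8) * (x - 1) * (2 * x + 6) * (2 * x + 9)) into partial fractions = -32/(22275*(2*x + 9)) + 1/(3168*(x + 3)) + 1/(704*(x - 1)) - 3/(550*(x - 8)) + 23/(5184*(x - 9))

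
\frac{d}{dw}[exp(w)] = exp(w)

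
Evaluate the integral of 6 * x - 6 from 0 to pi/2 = -3*pi + 3*pi^2/4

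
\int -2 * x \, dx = -x^2 + C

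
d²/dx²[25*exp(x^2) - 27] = 100*x^2*exp(x^2) + 50*exp(x^2)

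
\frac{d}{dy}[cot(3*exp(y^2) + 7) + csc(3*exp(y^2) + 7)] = -6*y*exp(y^2)*cot(3*exp(y^2) + 7)^2 - 6*y*exp(y^2)*cot(3*exp(y^2) + 7)*csc(3*exp(y^2) + 7) - 6*y*exp(y^2)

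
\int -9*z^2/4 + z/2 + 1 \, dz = -3*z^3/4 + z^2/4 + z + C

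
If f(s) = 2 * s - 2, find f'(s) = 2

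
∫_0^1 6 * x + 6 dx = 9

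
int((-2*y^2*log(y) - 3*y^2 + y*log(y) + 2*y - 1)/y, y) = -(log(y) + 1)*(y^2 - y + 1) + C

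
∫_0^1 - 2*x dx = -1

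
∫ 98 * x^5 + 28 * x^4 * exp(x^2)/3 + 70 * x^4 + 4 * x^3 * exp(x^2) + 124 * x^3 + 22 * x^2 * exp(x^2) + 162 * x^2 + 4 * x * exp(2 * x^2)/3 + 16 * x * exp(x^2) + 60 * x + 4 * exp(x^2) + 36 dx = 28*x^3 + 12*x^2 + 24*x + (7*x^3 + 3*x^2 + 6*x + exp(x^2) + 3)^2/3 + 4*exp(x^2) + C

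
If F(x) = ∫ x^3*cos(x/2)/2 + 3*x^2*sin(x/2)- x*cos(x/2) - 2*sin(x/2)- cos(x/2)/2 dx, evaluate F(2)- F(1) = 2*sin(1/2) + 3*sin(1)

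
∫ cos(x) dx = sin(x) + C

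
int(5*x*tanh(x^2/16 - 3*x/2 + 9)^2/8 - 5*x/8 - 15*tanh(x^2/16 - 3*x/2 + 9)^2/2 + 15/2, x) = -5*tanh((x - 12)^2/16) + C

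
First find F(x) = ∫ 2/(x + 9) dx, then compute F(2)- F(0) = -4*log(3) + 2*log(11)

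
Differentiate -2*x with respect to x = -2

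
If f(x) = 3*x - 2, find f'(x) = 3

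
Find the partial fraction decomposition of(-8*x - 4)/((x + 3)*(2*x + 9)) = -64/(3*(2*x + 9)) + 20/(3*(x + 3))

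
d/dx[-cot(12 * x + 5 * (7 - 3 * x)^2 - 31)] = 18*(5*x - 11)/sin(45*x^2 - 198*x + 214)^2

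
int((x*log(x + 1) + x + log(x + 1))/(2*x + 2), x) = x*log(x + 1)/2 + C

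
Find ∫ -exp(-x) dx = exp(-x) + C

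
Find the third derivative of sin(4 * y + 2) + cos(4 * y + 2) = 64*sin(4*y + 2) - 64*cos(4*y + 2)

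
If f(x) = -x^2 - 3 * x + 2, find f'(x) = -2*x - 3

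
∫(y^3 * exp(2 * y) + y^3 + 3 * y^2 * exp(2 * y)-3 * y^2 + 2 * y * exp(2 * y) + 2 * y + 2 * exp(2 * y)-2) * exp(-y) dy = 2*y*(y^2 + 2)*sinh(y) + C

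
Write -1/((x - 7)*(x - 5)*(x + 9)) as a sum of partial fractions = -1/(224*(x + 9)) + 1/(28*(x - 5)) - 1/(32*(x - 7))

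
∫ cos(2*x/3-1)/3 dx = sin(2*x/3 - 1)/2 + C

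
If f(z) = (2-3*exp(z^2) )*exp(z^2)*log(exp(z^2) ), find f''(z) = -48*z^4*exp(2*z^2) + 8*z^4*exp(z^2) - 60*z^2*exp(2*z^2) + 20*z^2*exp(z^2) - 6*exp(2*z^2) + 4*exp(z^2)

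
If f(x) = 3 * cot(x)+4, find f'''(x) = -18*cot(x)^4 - 24*cot(x)^2 - 6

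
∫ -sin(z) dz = cos(z) + C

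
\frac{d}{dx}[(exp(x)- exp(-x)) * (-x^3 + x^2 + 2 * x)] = (-x^3*exp(2*x) - x^3 - 2*x^2*exp(2*x) + 4*x^2 + 4*x*exp(2*x) + 2*exp(2*x) - 2)*exp(-x)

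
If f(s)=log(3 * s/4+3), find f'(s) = 1/(s + 4)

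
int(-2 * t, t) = -t^2 + C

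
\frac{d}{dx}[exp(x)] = exp(x)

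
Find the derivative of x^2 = 2*x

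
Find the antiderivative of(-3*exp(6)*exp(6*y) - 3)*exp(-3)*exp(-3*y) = -2*sinh(3*y + 3) + C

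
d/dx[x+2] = 1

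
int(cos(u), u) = sin(u) + C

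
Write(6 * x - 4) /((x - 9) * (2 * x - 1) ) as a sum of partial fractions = 2/(17*(2*x - 1)) + 50/(17*(x - 9))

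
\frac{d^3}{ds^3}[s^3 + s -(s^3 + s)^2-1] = -120*s^3 - 48*s + 6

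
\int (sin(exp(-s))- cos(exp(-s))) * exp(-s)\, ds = sqrt(2)*sin(pi/4 + exp(-s)) + C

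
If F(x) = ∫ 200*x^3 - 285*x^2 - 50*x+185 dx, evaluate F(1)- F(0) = 115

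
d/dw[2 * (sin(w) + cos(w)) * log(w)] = 2*sqrt(2)*(w*log(w)*cos(w + pi/4) + sin(w + pi/4))/w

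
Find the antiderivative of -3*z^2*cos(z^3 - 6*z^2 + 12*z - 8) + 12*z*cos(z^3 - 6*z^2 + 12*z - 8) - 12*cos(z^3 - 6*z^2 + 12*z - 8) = -sin((z - 2)^3) + C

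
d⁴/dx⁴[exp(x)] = exp(x)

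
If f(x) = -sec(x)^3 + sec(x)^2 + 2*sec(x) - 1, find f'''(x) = (-2 - 8/cos(x) + 39/cos(x)^2 + 24/cos(x)^3 - 60/cos(x)^4)*sin(x)/cos(x)^2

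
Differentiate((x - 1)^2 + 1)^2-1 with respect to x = 4*x^3 - 12*x^2 + 16*x - 8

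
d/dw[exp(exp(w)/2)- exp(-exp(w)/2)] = (exp(w) + exp(w + exp(w)))*exp(-exp(w)/2)/2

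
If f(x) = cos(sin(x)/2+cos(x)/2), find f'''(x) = (-2*sqrt(2)*sin(x)*sin(sqrt(2)*sin(x + pi/4)/2)*cos(x) + 5*sqrt(2)*sin(sqrt(2)*sin(x + pi/4)/2) + 12*sin(x + pi/4)*cos(sqrt(2)*sin(x + pi/4)/2))*cos(x + pi/4)/8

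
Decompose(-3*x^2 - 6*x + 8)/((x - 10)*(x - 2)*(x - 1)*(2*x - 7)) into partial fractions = 398/(195*(2*x - 7)) + 1/(45*(x - 1)) - 2/(3*(x - 2)) - 44/(117*(x - 10))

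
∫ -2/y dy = -2*log(y) + C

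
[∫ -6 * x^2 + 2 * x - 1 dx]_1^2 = -12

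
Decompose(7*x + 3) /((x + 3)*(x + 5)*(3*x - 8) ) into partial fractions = 195/(391*(3*x - 8)) - 16/(23*(x + 5)) + 9/(17*(x + 3))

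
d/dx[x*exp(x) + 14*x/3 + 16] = x*exp(x) + exp(x) + 14/3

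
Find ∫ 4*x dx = 2*x^2 + C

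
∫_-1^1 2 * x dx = 0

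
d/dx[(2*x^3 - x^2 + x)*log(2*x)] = 6*x^2*log(x) + 2*x^2 + 6*x^2*log(2) - 2*x*log(x) - 2*x*log(2) - x + log(x) + log(2) + 1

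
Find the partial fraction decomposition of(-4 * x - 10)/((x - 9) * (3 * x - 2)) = 38/(25*(3*x - 2)) - 46/(25*(x - 9))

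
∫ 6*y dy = 3*y^2 + C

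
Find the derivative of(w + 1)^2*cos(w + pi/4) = -w^2*sin(w + pi/4) - 2*w*sin(w + pi/4) + 2*w*cos(w + pi/4) - sin(w + pi/4) + 2*cos(w + pi/4)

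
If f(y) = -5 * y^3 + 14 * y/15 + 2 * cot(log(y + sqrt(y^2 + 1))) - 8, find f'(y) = (-225*y^4 - 225*y^3*sqrt(y^2 + 1) - 211*y^2 + 14*y*sqrt(y^2 + 1) - 30*y/sin(log(y + sqrt(y^2 + 1)))^2 - 30*sqrt(y^2 + 1)/sin(log(y + sqrt(y^2 + 1)))^2 + 14)/(15*y^2 + 15*y*sqrt(y^2 + 1) + 15)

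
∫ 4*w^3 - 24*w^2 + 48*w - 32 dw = w^4 - 8*w^3 + 24*w^2 - 32*w + C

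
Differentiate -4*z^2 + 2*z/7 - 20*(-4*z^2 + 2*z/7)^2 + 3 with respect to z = -1280*z^3 + 960*z^2/7 - 552*z/49 + 2/7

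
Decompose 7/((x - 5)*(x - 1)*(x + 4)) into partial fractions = 7/(45*(x + 4)) - 7/(20*(x - 1)) + 7/(36*(x - 5))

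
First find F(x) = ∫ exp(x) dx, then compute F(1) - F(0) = -1 + E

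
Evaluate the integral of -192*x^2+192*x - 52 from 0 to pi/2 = (2 - 2*pi)^3 - 8 - 2*pi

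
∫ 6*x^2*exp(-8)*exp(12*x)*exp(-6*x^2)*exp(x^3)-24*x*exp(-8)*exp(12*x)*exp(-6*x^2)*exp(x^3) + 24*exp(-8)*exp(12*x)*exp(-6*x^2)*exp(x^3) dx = 2*exp((x - 2)^3) + C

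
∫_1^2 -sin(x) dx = -cos(1) + cos(2)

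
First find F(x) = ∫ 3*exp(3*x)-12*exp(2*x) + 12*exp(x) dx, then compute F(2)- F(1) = -(-2 + E)^3 + (-2 + exp(2))^3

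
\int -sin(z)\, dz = cos(z) + C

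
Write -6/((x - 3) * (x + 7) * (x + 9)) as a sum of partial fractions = -1/(4*(x + 9)) + 3/(10*(x + 7)) - 1/(20*(x - 3))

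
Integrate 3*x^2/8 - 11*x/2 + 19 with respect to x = x^3/8 - 11*x^2/4 + 19*x + C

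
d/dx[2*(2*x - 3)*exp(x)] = 4*x*exp(x) - 2*exp(x)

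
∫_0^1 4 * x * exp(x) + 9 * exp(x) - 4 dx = -9 + 9*E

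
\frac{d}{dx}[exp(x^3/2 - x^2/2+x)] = 3*x^2*exp(x^3/2 - x^2/2 + x)/2 - x*exp(x^3/2 - x^2/2 + x) + exp(x^3/2 - x^2/2 + x)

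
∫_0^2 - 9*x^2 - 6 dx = -36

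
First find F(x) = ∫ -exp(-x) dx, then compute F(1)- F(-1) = -E + exp(-1)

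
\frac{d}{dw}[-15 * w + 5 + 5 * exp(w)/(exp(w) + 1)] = (-15*exp(2*w) - 25*exp(w) - 15)/(exp(2*w) + 2*exp(w) + 1)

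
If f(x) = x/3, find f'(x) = 1/3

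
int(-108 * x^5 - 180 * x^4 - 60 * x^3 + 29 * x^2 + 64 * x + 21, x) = -18*x^6 - 36*x^5 - 15*x^4 + 29*x^3/3 + 32*x^2 + 21*x + C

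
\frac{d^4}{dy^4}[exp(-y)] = exp(-y)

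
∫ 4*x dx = 2*x^2 + C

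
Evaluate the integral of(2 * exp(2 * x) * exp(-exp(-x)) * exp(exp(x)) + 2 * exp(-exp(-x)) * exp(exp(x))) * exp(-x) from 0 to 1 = -2 + 2*exp(E - exp(-1))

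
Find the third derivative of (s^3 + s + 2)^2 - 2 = 120*s^3 + 48*s + 24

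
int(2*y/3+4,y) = y^2/3 + 4*y + C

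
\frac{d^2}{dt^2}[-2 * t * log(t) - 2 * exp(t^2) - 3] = (-8*t^3*exp(t^2) - 4*t*exp(t^2) - 2)/t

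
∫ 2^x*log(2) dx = 2^x + C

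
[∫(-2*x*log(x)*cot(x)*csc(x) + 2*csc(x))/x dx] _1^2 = 2*log(2)*csc(2)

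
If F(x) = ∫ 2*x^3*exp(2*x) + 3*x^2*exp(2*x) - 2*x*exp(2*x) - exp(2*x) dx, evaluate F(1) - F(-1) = 0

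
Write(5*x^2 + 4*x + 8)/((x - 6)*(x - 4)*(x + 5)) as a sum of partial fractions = 113/(99*(x + 5)) - 52/(9*(x - 4)) + 106/(11*(x - 6))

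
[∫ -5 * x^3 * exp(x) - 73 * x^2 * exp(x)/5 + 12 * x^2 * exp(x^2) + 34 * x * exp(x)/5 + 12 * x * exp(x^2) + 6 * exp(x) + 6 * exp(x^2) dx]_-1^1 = 3*exp(-1)/5 + 67*E/5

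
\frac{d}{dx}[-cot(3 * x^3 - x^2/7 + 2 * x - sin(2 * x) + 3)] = (9*x^2 - 2*x/7 - 2*cos(2*x) + 2)/sin(3*x^3 - x^2/7 + 2*x - sin(2*x) + 3)^2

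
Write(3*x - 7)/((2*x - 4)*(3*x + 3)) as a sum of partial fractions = 5/(9*(x + 1)) - 1/(18*(x - 2))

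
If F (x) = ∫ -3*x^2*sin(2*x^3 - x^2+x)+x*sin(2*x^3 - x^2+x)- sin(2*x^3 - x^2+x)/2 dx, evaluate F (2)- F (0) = -1/2 + cos(14)/2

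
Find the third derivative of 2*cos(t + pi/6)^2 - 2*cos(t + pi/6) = -2*sin(t + pi/6) + 8*sin(2*t + pi/3)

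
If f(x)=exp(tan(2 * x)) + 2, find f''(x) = 4*(tan(2*x) + 1)^2*exp(tan(2*x))/cos(2*x)^2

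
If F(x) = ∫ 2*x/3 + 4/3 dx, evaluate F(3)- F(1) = 16/3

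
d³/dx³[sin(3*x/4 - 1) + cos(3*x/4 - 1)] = -27*sqrt(2)*cos(3*x/4 - 1 + pi/4)/64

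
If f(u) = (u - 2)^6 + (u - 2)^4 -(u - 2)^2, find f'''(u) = 120*u^3 - 720*u^2 + 1464*u - 1008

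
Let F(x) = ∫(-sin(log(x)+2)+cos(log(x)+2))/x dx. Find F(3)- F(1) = sqrt(2)*(sin(pi/4 + log(3) + 2) - sin(pi/4 + 2))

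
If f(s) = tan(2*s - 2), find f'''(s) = 48*tan(2*s - 2)^4 + 64*tan(2*s - 2)^2 + 16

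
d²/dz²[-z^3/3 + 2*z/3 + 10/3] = -2*z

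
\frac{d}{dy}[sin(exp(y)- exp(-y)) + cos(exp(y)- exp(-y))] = sqrt(2)*(exp(2*y) + 1)*exp(-y)*cos(exp(y) + pi/4 - exp(-y))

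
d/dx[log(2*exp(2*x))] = 2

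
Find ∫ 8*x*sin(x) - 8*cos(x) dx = -8*x*cos(x) + C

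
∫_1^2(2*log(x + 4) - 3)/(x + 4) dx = -3*log(6) - log(5)^2 + log(6)^2 + 3*log(5)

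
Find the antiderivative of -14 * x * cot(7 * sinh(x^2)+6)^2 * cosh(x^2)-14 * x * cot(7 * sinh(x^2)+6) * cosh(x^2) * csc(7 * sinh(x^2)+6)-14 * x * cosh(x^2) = cot(7*sinh(x^2) + 6) + csc(7*sinh(x^2) + 6) + C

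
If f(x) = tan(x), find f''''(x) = 24*tan(x)^5 + 40*tan(x)^3 + 16*tan(x)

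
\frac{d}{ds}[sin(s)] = cos(s)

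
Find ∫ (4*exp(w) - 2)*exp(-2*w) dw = (2*exp(w) - 1)^2*exp(-2*w) + C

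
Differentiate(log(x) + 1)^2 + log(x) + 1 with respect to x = (2*log(x) + 3)/x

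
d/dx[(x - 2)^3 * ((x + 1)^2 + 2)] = 5*x^4 - 16*x^3 + 9*x^2 - 4*x + 20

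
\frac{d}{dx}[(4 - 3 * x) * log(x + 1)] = (-3*x*log(x + 1) - 3*x - 3*log(x + 1) + 4)/(x + 1)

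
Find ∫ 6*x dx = 3*x^2 + C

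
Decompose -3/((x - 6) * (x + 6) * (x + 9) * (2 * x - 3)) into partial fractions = 8/(945*(2*x - 3)) + 1/(315*(x + 9)) - 1/(180*(x + 6)) - 1/(540*(x - 6))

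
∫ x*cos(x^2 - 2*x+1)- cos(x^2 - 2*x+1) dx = sin((x - 1)^2)/2 + C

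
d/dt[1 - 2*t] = -2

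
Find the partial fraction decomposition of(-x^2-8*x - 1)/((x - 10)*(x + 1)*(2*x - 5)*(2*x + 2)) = 109/(735*(2*x - 5)) - 144/(5929*(x + 1)) + 3/(77*(x + 1)^2) - 181/(3630*(x - 10))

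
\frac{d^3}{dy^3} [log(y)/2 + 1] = y^(-3)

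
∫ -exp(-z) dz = exp(-z) + C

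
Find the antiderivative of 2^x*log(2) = 2^x + C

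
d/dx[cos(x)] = -sin(x)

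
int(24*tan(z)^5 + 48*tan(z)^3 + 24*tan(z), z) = 6*(tan(z)^2 + 2)*tan(z)^2 + C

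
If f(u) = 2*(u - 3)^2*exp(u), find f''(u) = 2*u^2*exp(u) - 4*u*exp(u) - 2*exp(u)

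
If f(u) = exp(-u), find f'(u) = -exp(-u)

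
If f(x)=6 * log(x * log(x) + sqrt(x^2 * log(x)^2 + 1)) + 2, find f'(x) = (6*x*log(x)^2 + 6*x*log(x) + 6*sqrt(x^2*log(x)^2 + 1)*log(x) + 6*sqrt(x^2*log(x)^2 + 1))/(x^2*log(x)^2 + x*sqrt(x^2*log(x)^2 + 1)*log(x) + 1)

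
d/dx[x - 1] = 1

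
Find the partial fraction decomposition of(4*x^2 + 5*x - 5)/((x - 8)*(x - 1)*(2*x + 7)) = 106/(207*(2*x + 7)) - 4/(63*(x - 1)) + 291/(161*(x - 8))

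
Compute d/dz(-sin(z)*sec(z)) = -1/cos(z)^2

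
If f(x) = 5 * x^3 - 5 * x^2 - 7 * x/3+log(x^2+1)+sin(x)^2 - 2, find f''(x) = (30*x^5 - 4*x^4*sin(x)^2 - 8*x^4 + 60*x^3 - 8*x^2*sin(x)^2 - 18*x^2 + 30*x - 4*sin(x)^2 - 6)/(x^4 + 2*x^2 + 1)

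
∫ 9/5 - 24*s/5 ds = -12*s^2/5 + 9*s/5 + C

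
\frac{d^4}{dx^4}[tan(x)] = 24*tan(x)^5 + 40*tan(x)^3 + 16*tan(x)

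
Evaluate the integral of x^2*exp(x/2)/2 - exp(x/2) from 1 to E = -3*exp(1/2) + ((-2 + E)^2 + 2)*exp(E/2)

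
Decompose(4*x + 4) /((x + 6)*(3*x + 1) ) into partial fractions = 8/(17*(3*x + 1)) + 20/(17*(x + 6))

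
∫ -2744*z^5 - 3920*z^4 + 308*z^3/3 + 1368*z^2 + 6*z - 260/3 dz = -1372*z^6/3 - 784*z^5 + 77*z^4/3 + 456*z^3 + 3*z^2 - 260*z/3 + C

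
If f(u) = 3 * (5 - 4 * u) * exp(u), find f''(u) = -12*u*exp(u) - 9*exp(u)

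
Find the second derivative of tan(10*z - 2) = 200*tan(10*z - 2)^3 + 200*tan(10*z - 2)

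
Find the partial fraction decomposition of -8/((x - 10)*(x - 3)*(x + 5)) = -1/(15*(x + 5)) + 1/(7*(x - 3)) - 8/(105*(x - 10))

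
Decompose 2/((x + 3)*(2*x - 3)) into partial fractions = 4/(9*(2*x - 3)) - 2/(9*(x + 3))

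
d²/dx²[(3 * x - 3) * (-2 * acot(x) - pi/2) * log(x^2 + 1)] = (-12*x^3*acot(x) - 3*pi*x^3 - 12*x^2*acot(x) - 3*pi*x^2 + 24*x^2 + 12*x*log(x^2 + 1) - 36*x*acot(x) - 9*pi*x - 24*x + 12*log(x^2 + 1) + 12*acot(x) + 3*pi)/(x^4 + 2*x^2 + 1)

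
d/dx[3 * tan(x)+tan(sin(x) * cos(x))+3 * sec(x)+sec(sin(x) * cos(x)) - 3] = -sin(x)^2*tan(sin(2*x)/2)^2 - sin(x)^2*tan(sin(2*x)/2)*sec(sin(2*x)/2) - sin(x)^2 + cos(x)^2*tan(sin(2*x)/2)^2 + cos(x)^2*tan(sin(2*x)/2)*sec(sin(2*x)/2) + cos(x)^2 + 3*tan(x)^2 + 3*tan(x)*sec(x) + 3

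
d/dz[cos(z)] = -sin(z)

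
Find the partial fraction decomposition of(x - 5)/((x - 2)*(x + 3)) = 8/(5*(x + 3)) - 3/(5*(x - 2))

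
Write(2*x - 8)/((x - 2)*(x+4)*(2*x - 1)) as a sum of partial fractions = 28/(27*(2*x - 1)) - 8/(27*(x + 4)) - 2/(9*(x - 2))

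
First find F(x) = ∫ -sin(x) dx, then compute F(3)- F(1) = cos(3) - cos(1)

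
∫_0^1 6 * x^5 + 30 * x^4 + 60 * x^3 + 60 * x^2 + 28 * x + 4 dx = 60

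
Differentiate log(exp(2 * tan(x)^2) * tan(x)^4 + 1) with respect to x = 4*(tan(x)^2 + 1)^2*exp(2*tan(x)^2)*tan(x)^3/(exp(2*tan(x)^2)*tan(x)^4 + 1)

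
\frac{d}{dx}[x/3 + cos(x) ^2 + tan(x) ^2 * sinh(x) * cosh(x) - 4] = -sin(2*x) + tan(x)^3*sinh(2*x) + tan(x)^2*cosh(2*x) + tan(x)*sinh(2*x) + 1/3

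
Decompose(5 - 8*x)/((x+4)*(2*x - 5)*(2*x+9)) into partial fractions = 41/(7*(2*x + 9)) - 15/(91*(2*x - 5)) - 37/(13*(x + 4))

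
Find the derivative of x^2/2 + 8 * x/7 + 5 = x + 8/7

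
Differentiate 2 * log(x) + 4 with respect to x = 2/x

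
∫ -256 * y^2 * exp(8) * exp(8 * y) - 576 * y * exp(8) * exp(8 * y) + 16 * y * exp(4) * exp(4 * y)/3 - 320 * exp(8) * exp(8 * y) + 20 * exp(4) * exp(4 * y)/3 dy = 4*(y + 1)*(-24*(y + 1)*exp(8*y + 8) + exp(4*y + 4))/3 + C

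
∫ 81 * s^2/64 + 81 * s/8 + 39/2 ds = 27*s^3/64 + 81*s^2/16 + 39*s/2 + C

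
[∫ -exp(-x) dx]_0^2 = -1 + exp(-2)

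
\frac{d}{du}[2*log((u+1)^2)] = 4/(u + 1)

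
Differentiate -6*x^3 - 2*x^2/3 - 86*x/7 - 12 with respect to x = -18*x^2 - 4*x/3 - 86/7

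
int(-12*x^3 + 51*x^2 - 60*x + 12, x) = -3*x^4 + 17*x^3 - 30*x^2 + 12*x + C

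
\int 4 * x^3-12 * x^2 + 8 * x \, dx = x^4 - 4*x^3 + 4*x^2 + C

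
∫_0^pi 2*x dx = pi^2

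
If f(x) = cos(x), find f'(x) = -sin(x)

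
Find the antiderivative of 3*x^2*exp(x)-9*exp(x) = 3*((x - 1)^2 - 2)*exp(x) + C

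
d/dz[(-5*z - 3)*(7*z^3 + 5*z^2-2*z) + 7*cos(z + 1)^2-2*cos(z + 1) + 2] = -140*z^3 - 138*z^2 - 10*z + 2*sin(z + 1) - 7*sin(2*z + 2) + 6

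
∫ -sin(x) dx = cos(x) + C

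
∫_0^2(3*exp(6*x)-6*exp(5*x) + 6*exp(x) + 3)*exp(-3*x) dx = 1 + (-1 - exp(-2) + exp(2))^3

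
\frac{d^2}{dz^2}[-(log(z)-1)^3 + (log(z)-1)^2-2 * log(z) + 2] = (3*log(z)^2 - 14*log(z) + 15)/z^2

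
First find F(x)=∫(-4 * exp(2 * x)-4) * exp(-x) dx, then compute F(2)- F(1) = -4*exp(2) - 4*exp(-1) + 4*exp(-2) + 4*E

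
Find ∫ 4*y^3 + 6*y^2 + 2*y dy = y^4 + 2*y^3 + y^2 + C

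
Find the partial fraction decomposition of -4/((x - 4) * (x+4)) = 1/(2*(x + 4)) - 1/(2*(x - 4))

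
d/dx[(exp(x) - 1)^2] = 2*exp(2*x) - 2*exp(x)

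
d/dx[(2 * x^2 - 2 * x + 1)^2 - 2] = 16*x^3 - 24*x^2 + 16*x - 4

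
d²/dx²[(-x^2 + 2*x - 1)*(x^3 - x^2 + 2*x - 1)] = -20*x^3 + 36*x^2 - 30*x + 12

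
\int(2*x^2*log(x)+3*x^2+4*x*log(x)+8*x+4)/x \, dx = (x + 2)^2*(log(x) + 1) + C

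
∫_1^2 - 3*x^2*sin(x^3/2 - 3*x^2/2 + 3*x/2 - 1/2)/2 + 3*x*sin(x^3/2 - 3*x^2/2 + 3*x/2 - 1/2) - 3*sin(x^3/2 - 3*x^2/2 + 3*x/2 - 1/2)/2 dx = -1 + cos(1/2)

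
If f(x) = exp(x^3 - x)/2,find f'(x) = 3*x^2*exp(x^3 - x)/2 - exp(x^3 - x)/2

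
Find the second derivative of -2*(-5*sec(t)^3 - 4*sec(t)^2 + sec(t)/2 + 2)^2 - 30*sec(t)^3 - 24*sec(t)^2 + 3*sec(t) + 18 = (-2*sin(t)^6/cos(t)^6 - 45*sin(t)^4/cos(t)^5 - 158*sin(t)^4/cos(t)^6 - 1 + 15/cos(t) + 307/cos(t)^3 + 1894/cos(t)^4 + 1405/cos(t)^5 - 2240/cos(t)^6 - 2100/cos(t)^7)/cos(t)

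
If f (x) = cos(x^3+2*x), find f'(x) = -(3*x^2 + 2)*sin(x*(x^2 + 2))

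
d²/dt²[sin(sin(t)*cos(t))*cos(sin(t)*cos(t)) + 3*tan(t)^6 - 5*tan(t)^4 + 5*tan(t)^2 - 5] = -2*(1 - cos(2*t))^2*sin(sin(2*t)) + sin(2*t - sin(2*t)) - 3*sin(2*t + sin(2*t)) + 2*sin(sin(2*t)) + 126*tan(t)^8 + 116*tan(t)^6 - 40*tan(t)^4 - 20*tan(t)^2 + 10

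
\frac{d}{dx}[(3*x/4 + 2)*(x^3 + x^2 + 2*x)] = 3*x^3 + 33*x^2/4 + 7*x + 4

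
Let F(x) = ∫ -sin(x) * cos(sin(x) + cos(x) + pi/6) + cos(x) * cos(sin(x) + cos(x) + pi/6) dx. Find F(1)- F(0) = -sin(pi/6 + 1) + sin(pi/6 + cos(1) + sin(1))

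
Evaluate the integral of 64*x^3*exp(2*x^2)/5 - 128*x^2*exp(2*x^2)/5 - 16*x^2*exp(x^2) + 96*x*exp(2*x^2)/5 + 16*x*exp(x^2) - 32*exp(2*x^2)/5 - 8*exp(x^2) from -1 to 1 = -64*exp(2)/5 - 16*E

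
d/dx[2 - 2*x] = -2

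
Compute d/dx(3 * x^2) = 6*x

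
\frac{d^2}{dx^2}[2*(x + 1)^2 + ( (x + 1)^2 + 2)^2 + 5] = 12*x^2 + 24*x + 24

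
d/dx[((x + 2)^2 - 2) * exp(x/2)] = x^2*exp(x/2)/2 + 4*x*exp(x/2) + 5*exp(x/2)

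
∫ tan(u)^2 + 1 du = tan(u) + C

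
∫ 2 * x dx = x^2 + C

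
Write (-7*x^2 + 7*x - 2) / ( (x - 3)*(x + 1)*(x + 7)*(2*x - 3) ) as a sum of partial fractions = 58/(255*(2*x - 3)) + 197/(510*(x + 7)) - 2/(15*(x + 1)) - 11/(30*(x - 3))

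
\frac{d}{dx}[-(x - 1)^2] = 2 - 2*x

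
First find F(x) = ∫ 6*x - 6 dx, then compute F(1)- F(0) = -3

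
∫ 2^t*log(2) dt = 2^t + C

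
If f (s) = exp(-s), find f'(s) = -exp(-s)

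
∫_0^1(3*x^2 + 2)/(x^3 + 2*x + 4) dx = -log(4) + log(7)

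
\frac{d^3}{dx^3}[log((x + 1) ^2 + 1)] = (4*x^3 + 12*x^2 - 8)/(x^6 + 6*x^5 + 18*x^4 + 32*x^3 + 36*x^2 + 24*x + 8)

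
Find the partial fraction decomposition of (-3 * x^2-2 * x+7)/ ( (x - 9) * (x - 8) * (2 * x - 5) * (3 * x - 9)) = 134/(429*(2*x - 5)) - 13/(45*(x - 3)) + 67/(55*(x - 8)) - 127/(117*(x - 9))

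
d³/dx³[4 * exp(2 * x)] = 32*exp(2*x)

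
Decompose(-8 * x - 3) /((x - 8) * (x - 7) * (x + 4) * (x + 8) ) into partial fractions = -61/(960*(x + 8)) + 29/(528*(x + 4)) + 59/(165*(x - 7)) - 67/(192*(x - 8))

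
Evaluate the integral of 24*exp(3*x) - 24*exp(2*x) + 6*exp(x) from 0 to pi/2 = -1 + (-1 + 2*exp(pi/2))^3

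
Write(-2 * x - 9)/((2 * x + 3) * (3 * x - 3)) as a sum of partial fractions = 4/(5*(2*x + 3)) - 11/(15*(x - 1))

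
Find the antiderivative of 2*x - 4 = x^2 - 4*x + C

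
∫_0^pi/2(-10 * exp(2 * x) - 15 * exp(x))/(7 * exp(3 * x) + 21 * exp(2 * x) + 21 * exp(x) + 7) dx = -15*exp(pi/2)/(7*(1 + exp(pi/2))) + 5*exp(pi)/(14*(1 + exp(pi/2))^2) + 55/56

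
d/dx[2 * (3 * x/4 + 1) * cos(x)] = -3*x*sin(x)/2 - 2*sin(x) + 3*cos(x)/2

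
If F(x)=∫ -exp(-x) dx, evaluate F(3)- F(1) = -exp(-1) + exp(-3)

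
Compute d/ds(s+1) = 1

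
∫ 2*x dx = x^2 + C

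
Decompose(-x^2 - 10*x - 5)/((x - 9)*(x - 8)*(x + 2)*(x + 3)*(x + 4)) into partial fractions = 19/(312*(x + 4)) - 4/(33*(x + 3)) + 1/(20*(x + 2)) + 149/(1320*(x - 8)) - 4/(39*(x - 9))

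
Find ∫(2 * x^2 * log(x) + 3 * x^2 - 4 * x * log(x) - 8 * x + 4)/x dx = (x - 2)^2*(log(x) + 1) + C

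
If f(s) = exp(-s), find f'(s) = -exp(-s)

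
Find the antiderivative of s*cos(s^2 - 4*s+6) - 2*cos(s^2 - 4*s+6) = sin((s - 2)^2 + 2)/2 + C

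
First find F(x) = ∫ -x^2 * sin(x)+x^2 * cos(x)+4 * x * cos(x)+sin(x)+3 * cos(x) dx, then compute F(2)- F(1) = 9*cos(2) - 4*sin(1) - 4*cos(1) + 9*sin(2)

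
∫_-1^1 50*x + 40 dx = 80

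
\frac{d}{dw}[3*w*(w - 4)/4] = 3*w/2 - 3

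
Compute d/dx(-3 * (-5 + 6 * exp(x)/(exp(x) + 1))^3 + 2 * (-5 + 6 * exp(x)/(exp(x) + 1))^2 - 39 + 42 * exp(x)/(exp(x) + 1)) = (12*exp(3*x) + 528*exp(2*x) - 1428*exp(x))/(exp(4*x) + 4*exp(3*x) + 6*exp(2*x) + 4*exp(x) + 1)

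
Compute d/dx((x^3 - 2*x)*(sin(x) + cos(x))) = sqrt(2)*(x^3*cos(x + pi/4) + 3*x^2*sin(x + pi/4) - 2*x*cos(x + pi/4) - 2*sin(x + pi/4))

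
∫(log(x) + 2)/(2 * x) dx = (log(x) + 2)^2/4 + C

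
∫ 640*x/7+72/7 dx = 320*x^2/7 + 72*x/7 + C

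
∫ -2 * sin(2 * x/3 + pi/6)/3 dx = cos((4*x + pi)/6) + C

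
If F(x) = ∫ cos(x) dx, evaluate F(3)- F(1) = -sin(1) + sin(3)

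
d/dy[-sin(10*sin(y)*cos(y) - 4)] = -5*cos(2*y - 5*sin(2*y) + 4) - 5*cos(2*y + 5*sin(2*y) - 4)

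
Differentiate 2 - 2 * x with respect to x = -2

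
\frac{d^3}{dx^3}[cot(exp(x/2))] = -3*(-1 + sin(exp(x/2))^(-2))^2*exp(3*x/2)/4 + 3*exp(3*x/2)/4 - exp(3*x/2)/sin(exp(x/2))^2 - exp(x/2)/(8*sin(exp(x/2))^2) + 3*exp(x)*cos(exp(x/2))/(4*sin(exp(x/2))^3)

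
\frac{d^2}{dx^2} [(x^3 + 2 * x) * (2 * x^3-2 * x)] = 60*x^4 + 24*x^2 - 8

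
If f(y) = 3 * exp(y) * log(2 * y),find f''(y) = (3*y^2*exp(y)*log(y) + 3*y^2*exp(y)*log(2) + 6*y*exp(y) - 3*exp(y))/y^2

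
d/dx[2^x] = 2^x*log(2)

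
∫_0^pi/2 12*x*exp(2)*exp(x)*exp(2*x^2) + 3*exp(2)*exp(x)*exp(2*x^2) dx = -3*exp(2) + 3*exp(pi/2 + 2 + pi^2/2)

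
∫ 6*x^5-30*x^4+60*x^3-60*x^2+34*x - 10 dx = x^6 - 6*x^5 + 15*x^4 - 20*x^3 + 17*x^2 - 10*x + C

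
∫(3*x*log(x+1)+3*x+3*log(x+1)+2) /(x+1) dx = (3*x + 2)*log(x + 1) + C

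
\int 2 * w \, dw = w^2 + C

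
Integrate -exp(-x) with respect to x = exp(-x) + C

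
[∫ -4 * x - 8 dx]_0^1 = -10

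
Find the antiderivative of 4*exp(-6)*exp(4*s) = exp(4*s - 6) + C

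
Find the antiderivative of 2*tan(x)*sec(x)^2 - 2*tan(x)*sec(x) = (sec(x) - 2)*sec(x) + C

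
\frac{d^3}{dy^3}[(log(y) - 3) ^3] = (6*log(y)^2 - 54*log(y) + 114)/y^3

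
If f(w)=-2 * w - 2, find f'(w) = -2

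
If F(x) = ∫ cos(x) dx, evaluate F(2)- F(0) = sin(2)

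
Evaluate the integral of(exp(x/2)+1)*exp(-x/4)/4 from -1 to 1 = -2*exp(-1/4) + 2*exp(1/4)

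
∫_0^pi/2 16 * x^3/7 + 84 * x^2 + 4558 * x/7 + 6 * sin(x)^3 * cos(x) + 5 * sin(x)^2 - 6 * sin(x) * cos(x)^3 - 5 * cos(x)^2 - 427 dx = -112 - 35*pi/2 - 5*pi^2/14 + 7*(-4 + pi^2/14 + 7*pi/2)^2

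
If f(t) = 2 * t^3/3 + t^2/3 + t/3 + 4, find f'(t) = 2*t^2 + 2*t/3 + 1/3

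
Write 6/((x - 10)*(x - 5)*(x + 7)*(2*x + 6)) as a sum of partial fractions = -1/(272*(x + 7)) + 3/(416*(x + 3)) - 1/(160*(x - 5)) + 3/(1105*(x - 10))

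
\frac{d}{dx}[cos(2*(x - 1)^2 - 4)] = 4*(x - 1)*sin(2*(-x^2 + 2*x + 1))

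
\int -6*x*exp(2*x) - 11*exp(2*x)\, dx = (-3*x - 4)*exp(2*x) + C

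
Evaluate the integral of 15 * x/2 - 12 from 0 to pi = (-3 + 3*pi/4)*(4 + 5*pi) + 12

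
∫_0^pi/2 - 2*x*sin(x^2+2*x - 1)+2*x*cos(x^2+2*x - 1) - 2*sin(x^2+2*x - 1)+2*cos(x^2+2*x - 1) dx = sin(1 - pi^2/4) - cos(1) - cos(1 - pi^2/4) + sin(1)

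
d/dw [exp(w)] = exp(w)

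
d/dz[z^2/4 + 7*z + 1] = z/2 + 7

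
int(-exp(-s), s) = exp(-s) + C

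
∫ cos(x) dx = sin(x) + C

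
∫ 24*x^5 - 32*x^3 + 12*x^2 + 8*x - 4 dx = 4*x^6 - 8*x^4 + 4*x^3 + 4*x^2 - 4*x + C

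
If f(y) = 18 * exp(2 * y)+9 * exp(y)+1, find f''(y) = 72*exp(2*y) + 9*exp(y)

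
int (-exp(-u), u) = exp(-u) + C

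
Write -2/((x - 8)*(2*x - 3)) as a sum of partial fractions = 4/(13*(2*x - 3)) - 2/(13*(x - 8))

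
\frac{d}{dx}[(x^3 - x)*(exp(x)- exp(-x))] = (x^3*exp(2*x) + x^3 + 3*x^2*exp(2*x) - 3*x^2 - x*exp(2*x) - x - exp(2*x) + 1)*exp(-x)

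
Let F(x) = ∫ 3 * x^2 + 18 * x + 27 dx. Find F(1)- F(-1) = 56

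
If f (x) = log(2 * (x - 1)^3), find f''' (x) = 6/(x^3 - 3*x^2 + 3*x - 1)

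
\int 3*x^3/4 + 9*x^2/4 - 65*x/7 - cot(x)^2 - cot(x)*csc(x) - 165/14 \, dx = 3*x^4/16 + 3*x^3/4 - 65*x^2/14 - 151*x/14 + cot(x) + csc(x) + C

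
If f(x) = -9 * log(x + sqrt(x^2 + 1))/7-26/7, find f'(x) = (-9*x - 9*sqrt(x^2 + 1))/(7*x^2 + 7*x*sqrt(x^2 + 1) + 7)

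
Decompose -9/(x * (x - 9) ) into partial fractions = -1/(x - 9) + 1/x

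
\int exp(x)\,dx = exp(x) + C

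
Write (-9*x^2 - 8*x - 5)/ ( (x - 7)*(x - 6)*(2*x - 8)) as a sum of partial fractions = -181/(12*(x - 4)) + 377/(4*(x - 6)) - 251/(3*(x - 7))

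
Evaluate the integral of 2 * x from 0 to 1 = 1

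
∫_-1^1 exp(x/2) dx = -2*exp(-1/2) + 2*exp(1/2)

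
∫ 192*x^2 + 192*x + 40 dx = 64*x^3 + 96*x^2 + 40*x + C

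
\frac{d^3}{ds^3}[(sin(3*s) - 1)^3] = 81*(-9*sin(3*s)^2 + 8*sin(3*s) + 1)*cos(3*s)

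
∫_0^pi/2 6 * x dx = 3*pi^2/4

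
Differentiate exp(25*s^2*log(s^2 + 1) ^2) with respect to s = (50*s^3*exp(25*s^2*log(s^2 + 1)^2)*log(s^2 + 1)^2 + 100*s^3*exp(25*s^2*log(s^2 + 1)^2)*log(s^2 + 1) + 50*s*exp(25*s^2*log(s^2 + 1)^2)*log(s^2 + 1)^2)/(s^2 + 1)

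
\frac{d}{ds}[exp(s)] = exp(s)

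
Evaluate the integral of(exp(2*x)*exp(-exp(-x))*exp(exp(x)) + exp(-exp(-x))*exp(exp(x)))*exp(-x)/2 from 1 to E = -exp(E - exp(-1))/2 + exp(-exp(-E) + exp(E))/2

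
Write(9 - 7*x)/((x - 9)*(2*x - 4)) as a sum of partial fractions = 5/(14*(x - 2)) - 27/(7*(x - 9))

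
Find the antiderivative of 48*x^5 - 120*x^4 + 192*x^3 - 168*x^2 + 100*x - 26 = 8*x^6 - 24*x^5 + 48*x^4 - 56*x^3 + 50*x^2 - 26*x + C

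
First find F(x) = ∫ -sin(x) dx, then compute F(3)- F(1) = cos(3) - cos(1)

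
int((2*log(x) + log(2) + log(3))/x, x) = log(2*x)*log(3*x) + C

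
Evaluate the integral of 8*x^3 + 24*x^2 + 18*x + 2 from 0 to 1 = 21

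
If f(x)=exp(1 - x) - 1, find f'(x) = -exp(1 - x)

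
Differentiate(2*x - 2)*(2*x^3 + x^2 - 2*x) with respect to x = 16*x^3 - 6*x^2 - 12*x + 4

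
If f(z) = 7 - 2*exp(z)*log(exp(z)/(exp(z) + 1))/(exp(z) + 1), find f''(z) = (2*(z - log(exp(z) + 1))*exp(2*z) - 2*(z - log(exp(z) + 1))*exp(z) + 2*exp(2*z) - 4*exp(z))/(exp(3*z) + 3*exp(2*z) + 3*exp(z) + 1)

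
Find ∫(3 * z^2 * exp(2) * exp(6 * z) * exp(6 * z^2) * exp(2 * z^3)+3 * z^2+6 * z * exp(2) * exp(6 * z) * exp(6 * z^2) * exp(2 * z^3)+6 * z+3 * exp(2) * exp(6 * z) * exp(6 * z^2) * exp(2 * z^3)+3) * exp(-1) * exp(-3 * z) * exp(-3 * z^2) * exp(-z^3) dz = 2*sinh((z + 1)^3) + C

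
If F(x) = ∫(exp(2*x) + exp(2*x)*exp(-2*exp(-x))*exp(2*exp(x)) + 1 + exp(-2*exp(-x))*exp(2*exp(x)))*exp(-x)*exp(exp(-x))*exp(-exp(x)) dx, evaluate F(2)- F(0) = -exp(-exp(2) + exp(-2)) + exp(-exp(-2) + exp(2))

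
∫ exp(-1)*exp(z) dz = exp(z - 1) + C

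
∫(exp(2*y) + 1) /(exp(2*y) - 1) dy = log(2*sinh(y)) + C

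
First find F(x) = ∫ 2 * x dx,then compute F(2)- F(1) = 3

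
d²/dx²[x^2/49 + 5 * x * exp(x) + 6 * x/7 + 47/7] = 5*x*exp(x) + 10*exp(x) + 2/49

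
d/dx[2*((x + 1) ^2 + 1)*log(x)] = (4*x^2*log(x) + 2*x^2 + 4*x*log(x) + 4*x + 4)/x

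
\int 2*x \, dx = x^2 + C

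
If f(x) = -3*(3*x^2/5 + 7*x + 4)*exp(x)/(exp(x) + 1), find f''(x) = (9*x^2*exp(2*x) - 9*x^2*exp(x) + 69*x*exp(2*x) - 141*x*exp(x) - 18*exp(3*x) - 186*exp(2*x) - 288*exp(x))/(5*exp(3*x) + 15*exp(2*x) + 15*exp(x) + 5)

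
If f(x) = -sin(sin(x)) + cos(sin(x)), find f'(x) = -sqrt(2)*sin(sin(x) + pi/4)*cos(x)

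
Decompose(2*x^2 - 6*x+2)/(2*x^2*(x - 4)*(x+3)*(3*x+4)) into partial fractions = -549/(1280*(3*x + 4)) + 19/(315*(x + 3)) + 5/(1792*(x - 4)) + 23/(288*x) - 1/(48*x^2)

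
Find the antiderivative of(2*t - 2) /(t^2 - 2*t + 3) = log((t - 1)^2 + 2) + C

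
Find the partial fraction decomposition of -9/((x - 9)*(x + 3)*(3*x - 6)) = -1/(20*(x + 3)) + 3/(35*(x - 2)) - 1/(28*(x - 9))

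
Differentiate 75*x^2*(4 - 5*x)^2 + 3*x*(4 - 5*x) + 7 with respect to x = 7500*x^3 - 9000*x^2 + 2370*x + 12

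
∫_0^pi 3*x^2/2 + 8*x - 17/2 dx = -15 + (2 + (-1 + pi)^2)*(pi/2 + 5)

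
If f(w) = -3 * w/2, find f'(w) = -3/2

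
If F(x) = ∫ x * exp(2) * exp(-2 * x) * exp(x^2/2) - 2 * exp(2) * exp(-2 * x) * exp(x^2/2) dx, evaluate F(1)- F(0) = -exp(2) + exp(1/2)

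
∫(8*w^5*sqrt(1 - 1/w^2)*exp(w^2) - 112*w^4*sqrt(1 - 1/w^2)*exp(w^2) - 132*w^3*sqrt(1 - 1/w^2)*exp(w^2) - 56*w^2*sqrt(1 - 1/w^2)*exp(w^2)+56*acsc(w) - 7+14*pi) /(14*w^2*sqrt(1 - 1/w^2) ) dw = -(4*acsc(w) + pi)^2/8 + (2*w^2 - 28*w - 35)*exp(w^2)/7 + acsc(w)/2 + C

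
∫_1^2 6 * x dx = 9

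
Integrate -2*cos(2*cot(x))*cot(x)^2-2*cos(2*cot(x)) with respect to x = sin(2*cot(x)) + C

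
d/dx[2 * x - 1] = 2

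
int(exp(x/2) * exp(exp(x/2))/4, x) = exp(exp(x/2))/2 + C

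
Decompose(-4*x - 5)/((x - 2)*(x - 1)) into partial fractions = 9/(x - 1) - 13/(x - 2)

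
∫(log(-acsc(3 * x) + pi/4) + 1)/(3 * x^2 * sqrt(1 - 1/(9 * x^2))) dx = -(4*acsc(3*x) - pi)*log(-acsc(3*x) + pi/4)/4 + C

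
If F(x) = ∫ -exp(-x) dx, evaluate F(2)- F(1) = -exp(-1) + exp(-2)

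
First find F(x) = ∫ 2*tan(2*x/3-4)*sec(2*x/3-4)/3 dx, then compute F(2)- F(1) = sec(8/3) - sec(10/3)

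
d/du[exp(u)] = exp(u)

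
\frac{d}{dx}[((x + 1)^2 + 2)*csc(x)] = (-x^2*cos(x)/sin(x) + 2*x - 2*x*cos(x)/sin(x) + 2 - 3*cos(x)/sin(x))/sin(x)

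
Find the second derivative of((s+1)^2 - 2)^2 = 12*s^2 + 24*s + 4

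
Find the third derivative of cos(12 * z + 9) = 1728*sin(12*z + 9)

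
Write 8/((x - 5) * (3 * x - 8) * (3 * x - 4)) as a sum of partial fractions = 6/(11*(3*x - 4)) - 6/(7*(3*x - 8)) + 8/(77*(x - 5))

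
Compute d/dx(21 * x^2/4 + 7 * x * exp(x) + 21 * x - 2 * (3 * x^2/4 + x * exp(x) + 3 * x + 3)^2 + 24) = -3*x^3*exp(x) - 9*x^3/2 - 4*x^2*exp(2*x) - 21*x^2*exp(x) - 27*x^2 - 4*x*exp(2*x) - 29*x*exp(x) - 87*x/2 - 5*exp(x) - 15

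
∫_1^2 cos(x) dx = -sin(1) + sin(2)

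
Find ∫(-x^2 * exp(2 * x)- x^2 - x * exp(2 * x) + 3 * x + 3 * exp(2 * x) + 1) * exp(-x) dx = 2*(-x^2 + x + 2)*sinh(x) + C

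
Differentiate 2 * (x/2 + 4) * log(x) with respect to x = (x*log(x) + x + 8)/x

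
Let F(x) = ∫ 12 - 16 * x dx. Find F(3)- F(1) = -40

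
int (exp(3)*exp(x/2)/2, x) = exp(x/2 + 3) + C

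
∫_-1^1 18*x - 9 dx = -18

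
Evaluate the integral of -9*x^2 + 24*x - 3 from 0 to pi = 6 + (3 - 3*pi)*(-3*pi - 2 + pi^2)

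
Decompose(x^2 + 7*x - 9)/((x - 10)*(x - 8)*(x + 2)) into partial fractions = -19/(120*(x + 2)) - 111/(20*(x - 8)) + 161/(24*(x - 10))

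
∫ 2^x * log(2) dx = 2^x + C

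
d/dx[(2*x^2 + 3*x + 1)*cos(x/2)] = -x^2*sin(x/2) - 3*x*sin(x/2)/2 + 4*x*cos(x/2) - sin(x/2)/2 + 3*cos(x/2)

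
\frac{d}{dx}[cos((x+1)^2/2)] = -(x + 1)*sin(x^2/2 + x + 1/2)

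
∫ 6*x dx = 3*x^2 + C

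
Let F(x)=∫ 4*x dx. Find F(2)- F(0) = 8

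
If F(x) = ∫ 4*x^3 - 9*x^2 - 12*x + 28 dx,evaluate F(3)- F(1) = 10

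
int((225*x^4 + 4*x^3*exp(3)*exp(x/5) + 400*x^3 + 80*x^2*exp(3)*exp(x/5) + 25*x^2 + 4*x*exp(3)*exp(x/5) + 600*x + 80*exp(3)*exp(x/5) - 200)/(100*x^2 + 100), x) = 3*x^3/4 + 2*x^2 - 2*x + (x + 15)*exp(x/5 + 3)/5 + log(x^2 + 1) + C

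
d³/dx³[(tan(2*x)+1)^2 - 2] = 192*tan(2*x)^5 + 96*tan(2*x)^4 + 320*tan(2*x)^3 + 128*tan(2*x)^2 + 128*tan(2*x) + 32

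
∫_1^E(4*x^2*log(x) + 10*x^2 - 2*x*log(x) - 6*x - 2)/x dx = -6*E - 2 + 6*exp(2)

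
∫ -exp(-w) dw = exp(-w) + C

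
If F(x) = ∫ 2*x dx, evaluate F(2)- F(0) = 4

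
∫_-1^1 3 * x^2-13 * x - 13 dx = -24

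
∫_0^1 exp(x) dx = -1 + E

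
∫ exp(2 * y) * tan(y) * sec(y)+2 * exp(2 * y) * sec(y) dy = exp(2*y)*sec(y) + C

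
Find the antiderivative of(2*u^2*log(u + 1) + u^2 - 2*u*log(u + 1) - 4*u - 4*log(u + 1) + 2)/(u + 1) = ((u - 2)^2 - 2)*log(u + 1) + C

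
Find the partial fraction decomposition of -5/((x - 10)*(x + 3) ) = 5/(13*(x + 3)) - 5/(13*(x - 10))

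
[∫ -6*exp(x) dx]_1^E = -6*exp(E) + 6*E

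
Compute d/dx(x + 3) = 1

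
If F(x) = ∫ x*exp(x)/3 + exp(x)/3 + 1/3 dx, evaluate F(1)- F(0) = 1/3 + E/3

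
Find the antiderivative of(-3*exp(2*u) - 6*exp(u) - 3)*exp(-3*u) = (exp(u) + 1)^3*exp(-3*u) + C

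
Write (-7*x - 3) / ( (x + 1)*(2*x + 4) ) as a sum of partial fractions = -11/(2*(x + 2)) + 2/(x + 1)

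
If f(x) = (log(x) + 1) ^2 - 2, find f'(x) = (2*log(x) + 2)/x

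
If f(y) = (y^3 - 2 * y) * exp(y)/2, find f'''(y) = y^3*exp(y)/2 + 9*y^2*exp(y)/2 + 8*y*exp(y)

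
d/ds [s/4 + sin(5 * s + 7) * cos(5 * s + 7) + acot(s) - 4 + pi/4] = (20*s^2*cos(10*s + 14) + s^2 + 20*cos(10*s + 14) - 3)/(4*s^2 + 4)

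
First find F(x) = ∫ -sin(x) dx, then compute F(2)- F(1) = -cos(1) + cos(2)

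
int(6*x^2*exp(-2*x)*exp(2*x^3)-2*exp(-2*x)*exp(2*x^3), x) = exp(2*x*(x^2 - 1)) + C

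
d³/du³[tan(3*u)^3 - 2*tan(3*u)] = 1620*tan(3*u)^6 + 2754*tan(3*u)^4 + 1188*tan(3*u)^2 + 54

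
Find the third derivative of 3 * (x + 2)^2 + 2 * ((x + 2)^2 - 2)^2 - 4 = 48*x + 96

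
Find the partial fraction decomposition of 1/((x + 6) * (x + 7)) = -1/(x + 7) + 1/(x + 6)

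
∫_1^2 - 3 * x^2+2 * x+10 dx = 6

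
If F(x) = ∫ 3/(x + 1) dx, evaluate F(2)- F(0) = -log(2) + log(54)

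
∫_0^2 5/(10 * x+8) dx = -log(2) + log(14)/2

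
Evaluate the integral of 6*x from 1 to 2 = 9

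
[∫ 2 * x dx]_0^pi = pi^2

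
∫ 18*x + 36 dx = 9*x^2 + 36*x + C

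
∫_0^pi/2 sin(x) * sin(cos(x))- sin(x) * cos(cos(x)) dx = -sin(1) - cos(1) + 1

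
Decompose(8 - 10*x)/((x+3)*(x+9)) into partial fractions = -49/(3*(x + 9)) + 19/(3*(x + 3))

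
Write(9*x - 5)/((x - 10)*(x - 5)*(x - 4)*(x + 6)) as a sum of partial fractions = 59/(1760*(x + 6)) + 31/(60*(x - 4)) - 8/(11*(x - 5)) + 17/(96*(x - 10))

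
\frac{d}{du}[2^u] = 2^u*log(2)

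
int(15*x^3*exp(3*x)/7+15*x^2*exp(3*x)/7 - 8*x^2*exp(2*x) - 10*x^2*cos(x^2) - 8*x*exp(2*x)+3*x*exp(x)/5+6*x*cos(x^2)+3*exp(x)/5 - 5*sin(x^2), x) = 5*x^3*exp(3*x)/7 - 4*x^2*exp(2*x) + 3*x*exp(x)/5 + (3 - 5*x)*sin(x^2) + C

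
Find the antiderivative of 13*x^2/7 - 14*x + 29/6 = 13*x^3/21 - 7*x^2 + 29*x/6 + C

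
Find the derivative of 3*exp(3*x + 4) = 9*exp(3*x + 4)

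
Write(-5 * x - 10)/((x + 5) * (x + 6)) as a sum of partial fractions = -20/(x + 6) + 15/(x + 5)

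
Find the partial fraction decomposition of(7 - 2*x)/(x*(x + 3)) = -13/(3*(x + 3)) + 7/(3*x)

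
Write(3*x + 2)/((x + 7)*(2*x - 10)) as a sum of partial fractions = 19/(24*(x + 7)) + 17/(24*(x - 5))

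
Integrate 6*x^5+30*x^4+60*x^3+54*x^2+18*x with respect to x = x^6 + 6*x^5 + 15*x^4 + 18*x^3 + 9*x^2 + C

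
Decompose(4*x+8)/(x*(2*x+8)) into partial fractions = 1/(x + 4) + 1/x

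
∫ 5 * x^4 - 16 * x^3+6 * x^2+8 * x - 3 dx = x^5 - 4*x^4 + 2*x^3 + 4*x^2 - 3*x + C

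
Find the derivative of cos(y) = -sin(y)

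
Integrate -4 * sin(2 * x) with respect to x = 2*cos(2*x) + C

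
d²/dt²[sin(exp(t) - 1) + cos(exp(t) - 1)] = sqrt(2)*(-exp(t)*cos(-exp(t) + pi/4 + 1) + sin(-exp(t) + pi/4 + 1))*exp(t)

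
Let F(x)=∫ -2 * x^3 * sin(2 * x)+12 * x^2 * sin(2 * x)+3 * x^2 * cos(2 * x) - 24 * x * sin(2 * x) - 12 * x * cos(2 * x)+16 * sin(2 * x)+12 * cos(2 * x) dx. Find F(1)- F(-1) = 26*cos(2)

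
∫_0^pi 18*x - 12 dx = -4 + (-2 + 3*pi)^2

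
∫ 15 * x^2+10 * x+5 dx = 5*x^3 + 5*x^2 + 5*x + C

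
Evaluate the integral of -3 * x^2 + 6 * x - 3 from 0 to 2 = -2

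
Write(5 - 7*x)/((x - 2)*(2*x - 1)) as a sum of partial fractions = -1/(2*x - 1) - 3/(x - 2)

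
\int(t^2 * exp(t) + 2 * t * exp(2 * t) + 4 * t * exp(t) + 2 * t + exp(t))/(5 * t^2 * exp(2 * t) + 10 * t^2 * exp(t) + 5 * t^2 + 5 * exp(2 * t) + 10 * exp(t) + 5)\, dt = ((exp(t) + 1)*(log(t^2 + 1) + 20) + exp(t))/(5*(exp(t) + 1)) + C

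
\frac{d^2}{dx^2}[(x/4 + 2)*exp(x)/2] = x*exp(x)/8 + 5*exp(x)/4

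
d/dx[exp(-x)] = -exp(-x)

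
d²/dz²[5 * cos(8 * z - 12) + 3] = -320*cos(8*z - 12)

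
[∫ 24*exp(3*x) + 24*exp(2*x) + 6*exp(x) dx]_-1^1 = -(2*exp(-1) + 1)^3 + (1 + 2*E)^3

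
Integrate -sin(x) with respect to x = cos(x) + C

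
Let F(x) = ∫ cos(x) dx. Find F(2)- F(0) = sin(2)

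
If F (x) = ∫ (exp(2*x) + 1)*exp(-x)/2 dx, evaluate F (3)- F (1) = -E/2 - exp(-3)/2 + exp(-1)/2 + exp(3)/2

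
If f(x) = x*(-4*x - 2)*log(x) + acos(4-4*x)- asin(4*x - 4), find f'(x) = -8*x*log(x) - 4*x - 2*log(x) - 2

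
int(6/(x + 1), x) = 6*log(x + 1) + C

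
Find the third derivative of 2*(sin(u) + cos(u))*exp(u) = -8*exp(u)*sin(u)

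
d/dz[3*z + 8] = 3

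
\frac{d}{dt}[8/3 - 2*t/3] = -2/3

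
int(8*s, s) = 4*s^2 + C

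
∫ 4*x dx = 2*x^2 + C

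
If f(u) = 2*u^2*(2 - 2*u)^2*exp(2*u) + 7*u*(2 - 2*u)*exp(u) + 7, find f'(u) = 16*u^4*exp(2*u) - 32*u^2*exp(2*u) - 14*u^2*exp(u) + 16*u*exp(2*u) - 14*u*exp(u) + 14*exp(u)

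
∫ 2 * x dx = x^2 + C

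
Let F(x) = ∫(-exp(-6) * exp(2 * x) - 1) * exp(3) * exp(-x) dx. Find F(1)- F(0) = -exp(3) - exp(-2) + exp(-3) + exp(2)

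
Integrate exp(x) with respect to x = exp(x) + C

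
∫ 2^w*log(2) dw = 2^w + C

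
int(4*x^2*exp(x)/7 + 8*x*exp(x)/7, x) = 4*x^2*exp(x)/7 + C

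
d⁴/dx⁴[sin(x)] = sin(x)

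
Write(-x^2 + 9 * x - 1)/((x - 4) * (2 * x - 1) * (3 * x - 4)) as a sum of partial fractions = -83/(40*(3*x - 4)) + 13/(35*(2*x - 1)) + 19/(56*(x - 4))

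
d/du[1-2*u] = -2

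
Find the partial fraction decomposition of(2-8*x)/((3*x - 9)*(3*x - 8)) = 58/(3*(3*x - 8)) - 22/(3*(x - 3))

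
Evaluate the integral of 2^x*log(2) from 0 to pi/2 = -1 + 2^(pi/2)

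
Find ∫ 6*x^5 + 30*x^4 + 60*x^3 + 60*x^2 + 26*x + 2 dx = x^6 + 6*x^5 + 15*x^4 + 20*x^3 + 13*x^2 + 2*x + C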